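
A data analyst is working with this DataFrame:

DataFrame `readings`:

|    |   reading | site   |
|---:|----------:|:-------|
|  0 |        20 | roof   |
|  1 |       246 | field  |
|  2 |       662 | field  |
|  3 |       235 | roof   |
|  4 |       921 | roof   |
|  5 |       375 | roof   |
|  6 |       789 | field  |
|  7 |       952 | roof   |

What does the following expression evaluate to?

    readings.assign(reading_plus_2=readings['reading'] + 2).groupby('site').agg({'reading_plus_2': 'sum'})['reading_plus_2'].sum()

4216

add column reading_plus_2 = readings['reading'] + 2:
   reading   site  reading_plus_2
0       20   roof              22
1      246  field             248
2      662  field             664
3      235   roof             237
4      921   roof             923
5      375   roof             377
6      789  field             791
7      952   roof             954
group by site, sum of reading_plus_2:
       reading_plus_2
site                 
field            1703
roof             2513
Taking the sum of column 'reading_plus_2' gives 4216.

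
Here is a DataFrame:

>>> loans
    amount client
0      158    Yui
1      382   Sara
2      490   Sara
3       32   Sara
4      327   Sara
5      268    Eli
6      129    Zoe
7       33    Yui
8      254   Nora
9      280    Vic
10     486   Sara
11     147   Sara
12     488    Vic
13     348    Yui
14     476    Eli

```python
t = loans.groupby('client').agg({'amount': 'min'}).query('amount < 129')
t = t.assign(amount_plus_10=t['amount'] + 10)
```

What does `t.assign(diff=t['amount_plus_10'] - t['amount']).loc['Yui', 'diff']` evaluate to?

group by client, min of amount:
        amount
client        
Eli        268
Nora       254
Sara        32
Vic        280
Yui         33
Zoe        129
filter rows where amount < 129:
        amount
client        
Sara        32
Yui         33
add column amount_plus_10 = t['amount'] + 10:
        amount  amount_plus_10
client                        
Sara        32              42
Yui         33              43
add column diff = t['amount_plus_10'] - t['amount']:
        amount  amount_plus_10  diff
client                              
Sara        32              42    10
Yui         33              43    10
Then the value at row 'Yui', column 'diff': 10

10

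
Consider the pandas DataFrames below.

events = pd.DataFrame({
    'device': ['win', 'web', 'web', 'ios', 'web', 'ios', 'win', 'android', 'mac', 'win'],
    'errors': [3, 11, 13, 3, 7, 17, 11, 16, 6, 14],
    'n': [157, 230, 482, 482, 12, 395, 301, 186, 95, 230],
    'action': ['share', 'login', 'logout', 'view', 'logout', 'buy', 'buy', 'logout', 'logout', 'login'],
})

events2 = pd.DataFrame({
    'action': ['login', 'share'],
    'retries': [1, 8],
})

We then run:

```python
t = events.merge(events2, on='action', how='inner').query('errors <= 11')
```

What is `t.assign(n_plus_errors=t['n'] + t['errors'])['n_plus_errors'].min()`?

merge on 'action' (how='inner') → 3 rows:
  device  errors    n action  retries
0    win       3  157  share        8
1    web      11  230  login        1
2    win      14  230  login        1
filter rows where errors <= 11:
  device  errors    n action  retries
0    win       3  157  share        8
1    web      11  230  login        1
add column n_plus_errors = t['n'] + t['errors']:
  device  errors    n action  retries  n_plus_errors
0    win       3  157  share        8            160
1    web      11  230  login        1            241
Hence 160.

160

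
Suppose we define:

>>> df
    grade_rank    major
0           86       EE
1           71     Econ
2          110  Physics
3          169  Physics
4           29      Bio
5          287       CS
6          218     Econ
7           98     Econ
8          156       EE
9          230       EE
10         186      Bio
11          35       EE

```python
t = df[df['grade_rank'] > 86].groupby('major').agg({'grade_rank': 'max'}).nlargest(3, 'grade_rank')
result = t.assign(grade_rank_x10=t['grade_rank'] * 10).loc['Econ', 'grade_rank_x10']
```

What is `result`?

2180

filter rows where grade_rank > 86:
    grade_rank    major
2          110  Physics
3          169  Physics
5          287       CS
6          218     Econ
7           98     Econ
8          156       EE
9          230       EE
10         186      Bio
group by major, max of grade_rank:
         grade_rank
major              
Bio             186
CS              287
EE              230
Econ            218
Physics         169
take 3 rows with largest grade_rank:
       grade_rank
major            
CS            287
EE            230
Econ          218
add column grade_rank_x10 = t['grade_rank'] * 10:
       grade_rank  grade_rank_x10
major                            
CS            287            2870
EE            230            2300
Econ          218            2180
Finally, value at row 'Econ', column 'grade_rank_x10' = 2180.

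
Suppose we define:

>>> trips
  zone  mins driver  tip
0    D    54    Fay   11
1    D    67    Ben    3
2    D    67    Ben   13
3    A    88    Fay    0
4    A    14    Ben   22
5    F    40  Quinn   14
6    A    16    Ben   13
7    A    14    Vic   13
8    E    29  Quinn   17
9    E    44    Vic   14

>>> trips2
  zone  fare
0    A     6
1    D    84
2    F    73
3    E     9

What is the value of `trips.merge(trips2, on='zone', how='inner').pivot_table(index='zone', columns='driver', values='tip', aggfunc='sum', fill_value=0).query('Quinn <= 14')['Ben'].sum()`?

51

merge on 'zone' (how='inner') → 10 rows:
  zone  mins driver  tip  fare
0    D    54    Fay   11    84
1    D    67    Ben    3    84
2    D    67    Ben   13    84
3    A    88    Fay    0     6
4    A    14    Ben   22     6
5    F    40  Quinn   14    73
6    A    16    Ben   13     6
7    A    14    Vic   13     6
8    E    29  Quinn   17     9
9    E    44    Vic   14     9
pivot: rows=zone, cols=driver, sum(tip):
driver  Ben  Fay  Quinn  Vic
zone                        
A        35    0      0   13
D        16   11      0    0
E         0    0     17   14
F         0    0     14    0
filter rows where Quinn <= 14:
driver  Ben  Fay  Quinn  Vic
zone                        
A        35    0      0   13
D        16   11      0    0
F         0    0     14    0
Finally, sum of column 'Ben' = 51.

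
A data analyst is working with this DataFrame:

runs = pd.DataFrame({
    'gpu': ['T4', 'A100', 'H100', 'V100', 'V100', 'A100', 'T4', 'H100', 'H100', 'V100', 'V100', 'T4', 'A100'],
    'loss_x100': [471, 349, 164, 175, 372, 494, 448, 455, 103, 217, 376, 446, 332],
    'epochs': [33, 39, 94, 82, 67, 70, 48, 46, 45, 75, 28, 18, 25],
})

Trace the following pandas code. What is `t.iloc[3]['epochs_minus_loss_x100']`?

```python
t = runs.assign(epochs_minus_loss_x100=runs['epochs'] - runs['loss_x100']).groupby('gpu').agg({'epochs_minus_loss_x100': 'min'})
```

-348

add column epochs_minus_loss_x100 = runs['epochs'] - runs['loss_x100']:
     gpu  loss_x100  epochs  epochs_minus_loss_x100
0     T4        471      33                    -438
1   A100        349      39                    -310
2   H100        164      94                     -70
3   V100        175      82                     -93
4   V100        372      67                    -305
5   A100        494      70                    -424
6     T4        448      48                    -400
7   H100        455      46                    -409
8   H100        103      45                     -58
9   V100        217      75                    -142
10  V100        376      28                    -348
11    T4        446      18                    -428
12  A100        332      25                    -307
group by gpu, min of epochs_minus_loss_x100:
      epochs_minus_loss_x100
gpu                         
A100                    -424
H100                    -409
T4                      -438
V100                    -348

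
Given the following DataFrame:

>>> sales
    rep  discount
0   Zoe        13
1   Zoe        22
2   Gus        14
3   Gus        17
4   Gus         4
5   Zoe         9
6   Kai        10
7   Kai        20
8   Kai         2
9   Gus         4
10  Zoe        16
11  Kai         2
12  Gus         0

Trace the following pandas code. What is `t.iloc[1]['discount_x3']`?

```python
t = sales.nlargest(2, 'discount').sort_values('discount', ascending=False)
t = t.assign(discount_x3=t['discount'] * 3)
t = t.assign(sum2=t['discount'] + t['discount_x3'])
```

take 2 rows with largest discount:
   rep  discount
1  Zoe        22
7  Kai        20
sort by discount descending:
   rep  discount
1  Zoe        22
7  Kai        20
add column discount_x3 = t['discount'] * 3:
   rep  discount  discount_x3
1  Zoe        22           66
7  Kai        20           60
add column sum2 = t['discount'] + t['discount_x3']:
   rep  discount  discount_x3  sum2
1  Zoe        22           66    88
7  Kai        20           60    80

60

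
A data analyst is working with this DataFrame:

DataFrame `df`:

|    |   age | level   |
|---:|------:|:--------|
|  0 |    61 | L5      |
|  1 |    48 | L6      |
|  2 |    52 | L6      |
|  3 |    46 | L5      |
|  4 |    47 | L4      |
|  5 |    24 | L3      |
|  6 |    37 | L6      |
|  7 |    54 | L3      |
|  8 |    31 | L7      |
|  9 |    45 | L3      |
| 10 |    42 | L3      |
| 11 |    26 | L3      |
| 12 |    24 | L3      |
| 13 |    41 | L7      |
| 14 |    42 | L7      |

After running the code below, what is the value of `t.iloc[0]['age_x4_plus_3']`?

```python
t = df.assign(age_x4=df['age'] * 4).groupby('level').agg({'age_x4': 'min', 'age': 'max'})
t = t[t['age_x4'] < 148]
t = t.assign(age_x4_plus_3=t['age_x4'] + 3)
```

99

add column age_x4 = df['age'] * 4:
    age level  age_x4
0    61    L5     244
1    48    L6     192
2    52    L6     208
3    46    L5     184
4    47    L4     188
5    24    L3      96
6    37    L6     148
7    54    L3     216
8    31    L7     124
9    45    L3     180
10   42    L3     168
11   26    L3     104
12   24    L3      96
13   41    L7     164
14   42    L7     168
group by level: min(age_x4), max(age):
       age_x4  age
level             
L3         96   54
L4        188   47
L5        184   61
L6        148   52
L7        124   42
filter rows where age_x4 < 148:
       age_x4  age
level             
L3         96   54
L7        124   42
add column age_x4_plus_3 = t['age_x4'] + 3:
       age_x4  age  age_x4_plus_3
level                            
L3         96   54             99
L7        124   42            127
value at position 0, column 'age_x4_plus_3' → 99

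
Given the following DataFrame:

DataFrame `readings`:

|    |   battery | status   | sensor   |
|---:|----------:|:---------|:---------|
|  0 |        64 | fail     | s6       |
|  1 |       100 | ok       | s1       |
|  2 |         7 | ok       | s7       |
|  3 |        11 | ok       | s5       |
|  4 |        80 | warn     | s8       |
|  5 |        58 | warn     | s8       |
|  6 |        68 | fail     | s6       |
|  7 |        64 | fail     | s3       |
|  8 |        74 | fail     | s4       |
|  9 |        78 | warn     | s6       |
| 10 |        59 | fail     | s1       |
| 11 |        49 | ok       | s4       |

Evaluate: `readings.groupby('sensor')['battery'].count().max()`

3

group by sensor, count of battery:
sensor
s1    2
s3    1
s4    2
s5    1
s6    3
s7    1
s8    2
Name: battery, dtype: int64
Taking the max of the resulting series gives 3.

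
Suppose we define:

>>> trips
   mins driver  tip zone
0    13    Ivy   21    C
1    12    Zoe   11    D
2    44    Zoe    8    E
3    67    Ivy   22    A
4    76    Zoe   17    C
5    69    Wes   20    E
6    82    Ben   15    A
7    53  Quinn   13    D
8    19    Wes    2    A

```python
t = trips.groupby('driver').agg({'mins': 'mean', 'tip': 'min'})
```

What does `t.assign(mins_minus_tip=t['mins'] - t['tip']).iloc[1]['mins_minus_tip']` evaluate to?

group by driver: mean(mins), min(tip):
        mins  tip
driver           
Ben     82.0   15
Ivy     40.0   21
Quinn   53.0   13
Wes     44.0    2
Zoe     44.0    8
add column mins_minus_tip = t['mins'] - t['tip']:
        mins  tip  mins_minus_tip
driver                           
Ben     82.0   15            67.0
Ivy     40.0   21            19.0
Quinn   53.0   13            40.0
Wes     44.0    2            42.0
Zoe     44.0    8            36.0
So iloc[1]['mins_minus_tip'] = 19.0.

19.0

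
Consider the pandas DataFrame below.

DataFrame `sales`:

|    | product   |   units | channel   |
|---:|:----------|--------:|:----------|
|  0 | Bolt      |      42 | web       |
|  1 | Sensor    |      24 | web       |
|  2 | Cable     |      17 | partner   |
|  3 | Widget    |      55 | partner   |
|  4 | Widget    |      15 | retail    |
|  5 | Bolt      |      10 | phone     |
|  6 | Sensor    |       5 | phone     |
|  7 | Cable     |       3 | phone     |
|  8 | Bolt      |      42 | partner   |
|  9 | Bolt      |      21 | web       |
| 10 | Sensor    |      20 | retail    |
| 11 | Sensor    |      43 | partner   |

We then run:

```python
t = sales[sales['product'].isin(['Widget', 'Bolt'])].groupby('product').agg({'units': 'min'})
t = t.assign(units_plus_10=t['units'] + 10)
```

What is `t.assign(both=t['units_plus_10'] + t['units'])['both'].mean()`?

35.0

filter rows where product in ['Widget', 'Bolt']:
  product  units  channel
0    Bolt     42      web
3  Widget     55  partner
4  Widget     15   retail
5    Bolt     10    phone
8    Bolt     42  partner
9    Bolt     21      web
group by product, min of units:
         units
product       
Bolt        10
Widget      15
add column units_plus_10 = t['units'] + 10:
         units  units_plus_10
product                      
Bolt        10             20
Widget      15             25
add column both = t['units_plus_10'] + t['units']:
         units  units_plus_10  both
product                            
Bolt        10             20    30
Widget      15             25    40
Reading off the mean of column 'both', we get 35.0.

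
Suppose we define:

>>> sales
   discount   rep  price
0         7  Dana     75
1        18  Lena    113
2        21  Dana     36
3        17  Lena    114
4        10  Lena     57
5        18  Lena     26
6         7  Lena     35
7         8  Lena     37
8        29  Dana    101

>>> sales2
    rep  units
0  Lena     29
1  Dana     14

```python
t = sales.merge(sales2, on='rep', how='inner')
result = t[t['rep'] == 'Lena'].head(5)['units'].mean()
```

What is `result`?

merge on 'rep' (how='inner') → 9 rows:
   discount   rep  price  units
0         7  Dana     75     14
1        18  Lena    113     29
2        21  Dana     36     14
3        17  Lena    114     29
4        10  Lena     57     29
5        18  Lena     26     29
6         7  Lena     35     29
7         8  Lena     37     29
8        29  Dana    101     14
filter rows where rep == 'Lena':
   discount   rep  price  units
1        18  Lena    113     29
3        17  Lena    114     29
4        10  Lena     57     29
5        18  Lena     26     29
6         7  Lena     35     29
7         8  Lena     37     29
take first 5 rows:
   discount   rep  price  units
1        18  Lena    113     29
3        17  Lena    114     29
4        10  Lena     57     29
5        18  Lena     26     29
6         7  Lena     35     29

29.0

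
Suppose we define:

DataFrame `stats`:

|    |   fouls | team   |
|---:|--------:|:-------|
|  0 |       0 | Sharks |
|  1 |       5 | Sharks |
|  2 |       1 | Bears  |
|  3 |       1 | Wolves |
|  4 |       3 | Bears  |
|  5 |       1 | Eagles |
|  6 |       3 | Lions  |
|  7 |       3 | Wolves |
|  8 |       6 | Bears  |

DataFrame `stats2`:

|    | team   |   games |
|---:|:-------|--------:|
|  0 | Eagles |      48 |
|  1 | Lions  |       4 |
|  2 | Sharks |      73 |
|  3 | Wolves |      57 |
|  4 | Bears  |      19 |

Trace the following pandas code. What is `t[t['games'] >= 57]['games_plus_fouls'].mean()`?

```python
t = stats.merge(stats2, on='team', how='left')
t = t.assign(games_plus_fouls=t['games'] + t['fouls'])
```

67.25

merge on 'team' (how='left') → 9 rows:
   fouls    team  games
0      0  Sharks     73
1      5  Sharks     73
2      1   Bears     19
3      1  Wolves     57
4      3   Bears     19
5      1  Eagles     48
6      3   Lions      4
7      3  Wolves     57
8      6   Bears     19
add column games_plus_fouls = t['games'] + t['fouls']:
   fouls    team  games  games_plus_fouls
0      0  Sharks     73                73
1      5  Sharks     73                78
2      1   Bears     19                20
3      1  Wolves     57                58
4      3   Bears     19                22
5      1  Eagles     48                49
6      3   Lions      4                 7
7      3  Wolves     57                60
8      6   Bears     19                25
filter rows where games >= 57:
   fouls    team  games  games_plus_fouls
0      0  Sharks     73                73
1      5  Sharks     73                78
3      1  Wolves     57                58
7      3  Wolves     57                60
Reading off the mean of column 'games_plus_fouls', we get 67.25.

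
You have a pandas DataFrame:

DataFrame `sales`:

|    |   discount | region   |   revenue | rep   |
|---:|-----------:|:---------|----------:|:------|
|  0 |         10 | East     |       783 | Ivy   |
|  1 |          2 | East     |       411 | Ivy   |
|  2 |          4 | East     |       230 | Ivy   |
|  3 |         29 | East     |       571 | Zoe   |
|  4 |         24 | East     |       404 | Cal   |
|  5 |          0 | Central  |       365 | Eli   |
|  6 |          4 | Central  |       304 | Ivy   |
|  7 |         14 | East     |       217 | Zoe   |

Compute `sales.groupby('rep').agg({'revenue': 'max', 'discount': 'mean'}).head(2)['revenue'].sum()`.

group by rep: max(revenue), mean(discount):
     revenue  discount
rep                   
Cal      404      24.0
Eli      365       0.0
Ivy      783       5.0
Zoe      571      21.5
take first 2 rows:
     revenue  discount
rep                   
Cal      404      24.0
Eli      365       0.0
So sum() = 769.

769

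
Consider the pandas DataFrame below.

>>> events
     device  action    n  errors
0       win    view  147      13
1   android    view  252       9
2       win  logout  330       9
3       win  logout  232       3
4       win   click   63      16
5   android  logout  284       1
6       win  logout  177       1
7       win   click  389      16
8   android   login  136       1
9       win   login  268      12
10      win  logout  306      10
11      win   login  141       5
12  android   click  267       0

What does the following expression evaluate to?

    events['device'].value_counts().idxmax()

value_counts of device:
device
win        9
android    4
Name: count, dtype: int64

win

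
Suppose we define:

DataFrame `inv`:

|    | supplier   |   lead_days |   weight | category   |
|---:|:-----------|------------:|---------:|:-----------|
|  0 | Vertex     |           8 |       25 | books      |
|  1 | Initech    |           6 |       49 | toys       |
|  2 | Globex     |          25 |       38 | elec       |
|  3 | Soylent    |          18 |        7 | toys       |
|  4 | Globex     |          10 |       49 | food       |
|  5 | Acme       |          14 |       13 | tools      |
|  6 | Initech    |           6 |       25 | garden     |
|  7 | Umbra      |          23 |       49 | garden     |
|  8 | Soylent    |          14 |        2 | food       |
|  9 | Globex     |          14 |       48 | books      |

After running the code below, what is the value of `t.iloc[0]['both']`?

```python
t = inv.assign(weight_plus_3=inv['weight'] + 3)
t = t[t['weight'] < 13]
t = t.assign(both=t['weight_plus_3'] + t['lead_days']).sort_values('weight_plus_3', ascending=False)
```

add column weight_plus_3 = inv['weight'] + 3:
  supplier  lead_days  weight category  weight_plus_3
0   Vertex          8      25    books             28
1  Initech          6      49     toys             52
2   Globex         25      38     elec             41
3  Soylent         18       7     toys             10
4   Globex         10      49     food             52
5     Acme         14      13    tools             16
6  Initech          6      25   garden             28
7    Umbra         23      49   garden             52
8  Soylent         14       2     food              5
9   Globex         14      48    books             51
filter rows where weight < 13:
  supplier  lead_days  weight category  weight_plus_3
3  Soylent         18       7     toys             10
8  Soylent         14       2     food              5
add column both = t['weight_plus_3'] + t['lead_days']:
  supplier  lead_days  weight category  weight_plus_3  both
3  Soylent         18       7     toys             10    28
8  Soylent         14       2     food              5    19
sort by weight_plus_3 descending:
  supplier  lead_days  weight category  weight_plus_3  both
3  Soylent         18       7     toys             10    28
8  Soylent         14       2     food              5    19

28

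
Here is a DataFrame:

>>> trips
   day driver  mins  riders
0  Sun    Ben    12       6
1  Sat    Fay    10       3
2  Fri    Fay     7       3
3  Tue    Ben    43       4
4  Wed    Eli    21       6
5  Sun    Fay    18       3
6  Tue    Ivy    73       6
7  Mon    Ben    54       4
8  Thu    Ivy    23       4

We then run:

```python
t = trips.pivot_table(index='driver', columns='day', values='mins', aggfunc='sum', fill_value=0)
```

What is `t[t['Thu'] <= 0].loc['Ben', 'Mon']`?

54

pivot: rows=driver, cols=day, sum(mins):
day     Fri  Mon  Sat  Sun  Thu  Tue  Wed
driver                                   
Ben       0   54    0   12    0   43    0
Eli       0    0    0    0    0    0   21
Fay       7    0   10   18    0    0    0
Ivy       0    0    0    0   23   73    0
filter rows where Thu <= 0:
day     Fri  Mon  Sat  Sun  Thu  Tue  Wed
driver                                   
Ben       0   54    0   12    0   43    0
Eli       0    0    0    0    0    0   21
Fay       7    0   10   18    0    0    0
Reading off the value at row 'Ben', column 'Mon', we get 54.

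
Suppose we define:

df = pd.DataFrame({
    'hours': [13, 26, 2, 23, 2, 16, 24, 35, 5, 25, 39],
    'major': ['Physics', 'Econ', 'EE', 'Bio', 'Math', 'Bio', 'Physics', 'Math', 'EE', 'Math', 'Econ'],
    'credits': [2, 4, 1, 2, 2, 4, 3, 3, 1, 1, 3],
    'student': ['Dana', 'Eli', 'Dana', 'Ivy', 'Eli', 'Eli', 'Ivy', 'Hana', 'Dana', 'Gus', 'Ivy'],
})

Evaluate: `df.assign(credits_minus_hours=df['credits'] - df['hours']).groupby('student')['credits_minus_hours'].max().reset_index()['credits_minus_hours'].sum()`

-78

add column credits_minus_hours = df['credits'] - df['hours']:
    hours    major  credits student  credits_minus_hours
0      13  Physics        2    Dana                  -11
1      26     Econ        4     Eli                  -22
2       2       EE        1    Dana                   -1
3      23      Bio        2     Ivy                  -21
4       2     Math        2     Eli                    0
5      16      Bio        4     Eli                  -12
6      24  Physics        3     Ivy                  -21
7      35     Math        3    Hana                  -32
8       5       EE        1    Dana                   -4
9      25     Math        1     Gus                  -24
10     39     Econ        3     Ivy                  -36
group by student, max of credits_minus_hours:
student
Dana    -1
Eli      0
Gus    -24
Hana   -32
Ivy    -21
Name: credits_minus_hours, dtype: int64
reset_index():
  student  credits_minus_hours
0    Dana                   -1
1     Eli                    0
2     Gus                  -24
3    Hana                  -32
4     Ivy                  -21
Taking the sum of column 'credits_minus_hours' gives -78.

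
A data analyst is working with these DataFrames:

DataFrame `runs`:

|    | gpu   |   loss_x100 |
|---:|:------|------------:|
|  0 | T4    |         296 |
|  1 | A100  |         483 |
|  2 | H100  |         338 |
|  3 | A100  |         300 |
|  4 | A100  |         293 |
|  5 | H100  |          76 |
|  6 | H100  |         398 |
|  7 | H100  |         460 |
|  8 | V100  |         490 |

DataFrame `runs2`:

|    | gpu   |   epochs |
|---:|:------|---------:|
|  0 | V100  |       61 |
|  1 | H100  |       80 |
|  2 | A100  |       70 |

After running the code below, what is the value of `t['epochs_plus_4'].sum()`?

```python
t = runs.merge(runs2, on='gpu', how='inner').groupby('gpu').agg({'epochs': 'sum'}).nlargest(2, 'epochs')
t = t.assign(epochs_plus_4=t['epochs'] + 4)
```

merge on 'gpu' (how='inner') → 8 rows:
    gpu  loss_x100  epochs
0  A100        483      70
1  H100        338      80
2  A100        300      70
3  A100        293      70
4  H100         76      80
5  H100        398      80
6  H100        460      80
7  V100        490      61
group by gpu, sum of epochs:
      epochs
gpu         
A100     210
H100     320
V100      61
take 2 rows with largest epochs:
      epochs
gpu         
H100     320
A100     210
add column epochs_plus_4 = t['epochs'] + 4:
      epochs  epochs_plus_4
gpu                        
H100     320            324
A100     210            214
sum of column 'epochs_plus_4' → 538

538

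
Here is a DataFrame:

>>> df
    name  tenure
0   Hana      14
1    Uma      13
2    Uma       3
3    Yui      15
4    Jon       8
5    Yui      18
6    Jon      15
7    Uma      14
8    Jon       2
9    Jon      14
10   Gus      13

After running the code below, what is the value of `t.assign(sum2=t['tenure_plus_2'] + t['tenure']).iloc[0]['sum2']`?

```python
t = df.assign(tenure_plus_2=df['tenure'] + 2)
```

30

add column tenure_plus_2 = df['tenure'] + 2:
    name  tenure  tenure_plus_2
0   Hana      14             16
1    Uma      13             15
2    Uma       3              5
3    Yui      15             17
4    Jon       8             10
5    Yui      18             20
6    Jon      15             17
7    Uma      14             16
8    Jon       2              4
9    Jon      14             16
10   Gus      13             15
add column sum2 = t['tenure_plus_2'] + t['tenure']:
    name  tenure  tenure_plus_2  sum2
0   Hana      14             16    30
1    Uma      13             15    28
2    Uma       3              5     8
3    Yui      15             17    32
4    Jon       8             10    18
5    Yui      18             20    38
6    Jon      15             17    32
7    Uma      14             16    30
8    Jon       2              4     6
9    Jon      14             16    30
10   Gus      13             15    28
So iloc[0]['sum2'] = 30.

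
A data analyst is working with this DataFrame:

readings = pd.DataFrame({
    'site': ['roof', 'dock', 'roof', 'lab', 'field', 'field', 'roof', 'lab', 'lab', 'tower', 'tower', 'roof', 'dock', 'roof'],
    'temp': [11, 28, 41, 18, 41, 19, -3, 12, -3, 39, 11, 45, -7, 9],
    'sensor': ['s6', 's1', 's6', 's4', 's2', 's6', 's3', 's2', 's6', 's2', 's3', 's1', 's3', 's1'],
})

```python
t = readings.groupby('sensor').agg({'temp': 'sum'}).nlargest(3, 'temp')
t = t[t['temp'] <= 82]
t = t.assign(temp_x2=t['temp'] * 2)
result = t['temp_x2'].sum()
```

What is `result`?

group by sensor, sum of temp:
        temp
sensor      
s1        82
s2        92
s3         1
s4        18
s6        68
take 3 rows with largest temp:
        temp
sensor      
s2        92
s1        82
s6        68
filter rows where temp <= 82:
        temp
sensor      
s1        82
s6        68
add column temp_x2 = t['temp'] * 2:
        temp  temp_x2
sensor               
s1        82      164
s6        68      136
Reading off the sum of column 'temp_x2', we get 300.

300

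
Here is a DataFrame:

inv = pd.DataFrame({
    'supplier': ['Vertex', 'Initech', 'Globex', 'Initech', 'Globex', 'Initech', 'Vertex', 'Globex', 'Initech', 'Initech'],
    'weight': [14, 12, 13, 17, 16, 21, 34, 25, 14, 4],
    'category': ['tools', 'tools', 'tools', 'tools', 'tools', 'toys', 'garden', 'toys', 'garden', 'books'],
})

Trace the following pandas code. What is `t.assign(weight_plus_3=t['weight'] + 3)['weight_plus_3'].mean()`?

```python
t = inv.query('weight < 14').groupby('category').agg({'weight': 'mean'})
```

filter rows where weight < 14:
  supplier  weight category
1  Initech      12    tools
2   Globex      13    tools
9  Initech       4    books
group by category, mean of weight:
          weight
category        
books        4.0
tools       12.5
add column weight_plus_3 = t['weight'] + 3:
          weight  weight_plus_3
category                       
books        4.0            7.0
tools       12.5           15.5

11.25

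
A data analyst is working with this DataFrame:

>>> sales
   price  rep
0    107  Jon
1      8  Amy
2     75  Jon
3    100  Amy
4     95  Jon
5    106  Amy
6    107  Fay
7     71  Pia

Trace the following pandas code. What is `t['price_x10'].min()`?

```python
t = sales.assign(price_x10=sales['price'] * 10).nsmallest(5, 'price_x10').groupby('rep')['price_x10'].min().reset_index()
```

add column price_x10 = sales['price'] * 10:
   price  rep  price_x10
0    107  Jon       1070
1      8  Amy         80
2     75  Jon        750
3    100  Amy       1000
4     95  Jon        950
5    106  Amy       1060
6    107  Fay       1070
7     71  Pia        710
take 5 rows with smallest price_x10:
   price  rep  price_x10
1      8  Amy         80
7     71  Pia        710
2     75  Jon        750
4     95  Jon        950
3    100  Amy       1000
group by rep, min of price_x10:
rep
Amy     80
Jon    750
Pia    710
Name: price_x10, dtype: int64
reset_index():
   rep  price_x10
0  Amy         80
1  Jon        750
2  Pia        710
Taking the min of column 'price_x10' gives 80.

80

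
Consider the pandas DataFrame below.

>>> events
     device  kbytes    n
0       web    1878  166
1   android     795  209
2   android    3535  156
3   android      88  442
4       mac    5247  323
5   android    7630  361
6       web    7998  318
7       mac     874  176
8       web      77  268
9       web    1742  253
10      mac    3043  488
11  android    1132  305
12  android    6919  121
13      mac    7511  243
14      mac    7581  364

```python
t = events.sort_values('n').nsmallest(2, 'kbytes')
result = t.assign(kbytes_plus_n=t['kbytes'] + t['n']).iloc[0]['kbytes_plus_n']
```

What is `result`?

345

sort by n:
     device  kbytes    n
12  android    6919  121
2   android    3535  156
0       web    1878  166
7       mac     874  176
1   android     795  209
13      mac    7511  243
9       web    1742  253
8       web      77  268
11  android    1132  305
6       web    7998  318
4       mac    5247  323
5   android    7630  361
14      mac    7581  364
3   android      88  442
10      mac    3043  488
take 2 rows with smallest kbytes:
    device  kbytes    n
8      web      77  268
3  android      88  442
add column kbytes_plus_n = t['kbytes'] + t['n']:
    device  kbytes    n  kbytes_plus_n
8      web      77  268            345
3  android      88  442            530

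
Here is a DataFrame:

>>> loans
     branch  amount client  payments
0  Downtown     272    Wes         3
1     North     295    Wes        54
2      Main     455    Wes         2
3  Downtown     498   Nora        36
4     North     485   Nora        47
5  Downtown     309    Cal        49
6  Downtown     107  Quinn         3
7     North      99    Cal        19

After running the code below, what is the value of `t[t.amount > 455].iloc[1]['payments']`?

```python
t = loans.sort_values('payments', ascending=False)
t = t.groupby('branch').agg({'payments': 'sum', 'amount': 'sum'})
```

120

sort by payments descending:
     branch  amount client  payments
1     North     295    Wes        54
5  Downtown     309    Cal        49
4     North     485   Nora        47
3  Downtown     498   Nora        36
7     North      99    Cal        19
0  Downtown     272    Wes         3
6  Downtown     107  Quinn         3
2      Main     455    Wes         2
group by branch: sum(payments), sum(amount):
          payments  amount
branch                    
Downtown        91    1186
Main             2     455
North          120     879
filter rows where amount > 455:
          payments  amount
branch                    
Downtown        91    1186
North          120     879
value at position 1, column 'payments' → 120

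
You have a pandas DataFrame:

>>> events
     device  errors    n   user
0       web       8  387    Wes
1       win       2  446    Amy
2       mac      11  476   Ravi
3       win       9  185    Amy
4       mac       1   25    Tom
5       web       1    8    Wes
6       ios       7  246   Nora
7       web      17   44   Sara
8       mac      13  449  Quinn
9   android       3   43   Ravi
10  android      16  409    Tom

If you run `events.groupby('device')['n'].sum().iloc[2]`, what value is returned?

group by device, sum of n:
device
android    452
ios        246
mac        950
web        439
win        631
Name: n, dtype: int64
value at position 2 → 950

950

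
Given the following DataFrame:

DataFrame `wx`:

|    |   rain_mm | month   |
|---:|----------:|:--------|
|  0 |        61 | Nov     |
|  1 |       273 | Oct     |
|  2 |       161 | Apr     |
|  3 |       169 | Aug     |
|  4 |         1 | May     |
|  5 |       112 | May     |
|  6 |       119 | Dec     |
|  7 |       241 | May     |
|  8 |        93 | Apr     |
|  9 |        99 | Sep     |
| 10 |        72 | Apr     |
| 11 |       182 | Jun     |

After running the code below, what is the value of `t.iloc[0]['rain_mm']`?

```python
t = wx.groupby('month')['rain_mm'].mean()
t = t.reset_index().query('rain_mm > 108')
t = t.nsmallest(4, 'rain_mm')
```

108.666666667

group by month, mean of rain_mm:
month
Apr    108.666667
Aug    169.000000
Dec    119.000000
Jun    182.000000
May    118.000000
Nov     61.000000
Oct    273.000000
Sep     99.000000
Name: rain_mm, dtype: float64
reset_index():
  month     rain_mm
0   Apr  108.666667
1   Aug  169.000000
2   Dec  119.000000
3   Jun  182.000000
4   May  118.000000
5   Nov   61.000000
6   Oct  273.000000
7   Sep   99.000000
filter rows where rain_mm > 108:
  month     rain_mm
0   Apr  108.666667
1   Aug  169.000000
2   Dec  119.000000
3   Jun  182.000000
4   May  118.000000
6   Oct  273.000000
take 4 rows with smallest rain_mm:
  month     rain_mm
0   Apr  108.666667
4   May  118.000000
2   Dec  119.000000
1   Aug  169.000000
The value at position 0, column 'rain_mm' is 108.666666667.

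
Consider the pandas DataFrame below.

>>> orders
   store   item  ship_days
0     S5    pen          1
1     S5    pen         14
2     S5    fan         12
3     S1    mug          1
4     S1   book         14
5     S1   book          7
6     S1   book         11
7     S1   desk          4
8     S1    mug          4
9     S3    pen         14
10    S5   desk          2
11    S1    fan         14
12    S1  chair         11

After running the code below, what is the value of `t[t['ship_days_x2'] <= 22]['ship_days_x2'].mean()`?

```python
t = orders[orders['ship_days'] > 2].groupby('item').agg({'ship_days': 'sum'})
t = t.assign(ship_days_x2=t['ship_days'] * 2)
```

12.6666666667

filter rows where ship_days > 2:
   store   item  ship_days
1     S5    pen         14
2     S5    fan         12
4     S1   book         14
5     S1   book          7
6     S1   book         11
7     S1   desk          4
8     S1    mug          4
9     S3    pen         14
11    S1    fan         14
12    S1  chair         11
group by item, sum of ship_days:
       ship_days
item            
book          32
chair         11
desk           4
fan           26
mug            4
pen           28
add column ship_days_x2 = t['ship_days'] * 2:
       ship_days  ship_days_x2
item                          
book          32            64
chair         11            22
desk           4             8
fan           26            52
mug            4             8
pen           28            56
filter rows where ship_days_x2 <= 22:
       ship_days  ship_days_x2
item                          
chair         11            22
desk           4             8
mug            4             8
Taking the mean of column 'ship_days_x2' gives 12.6666666667.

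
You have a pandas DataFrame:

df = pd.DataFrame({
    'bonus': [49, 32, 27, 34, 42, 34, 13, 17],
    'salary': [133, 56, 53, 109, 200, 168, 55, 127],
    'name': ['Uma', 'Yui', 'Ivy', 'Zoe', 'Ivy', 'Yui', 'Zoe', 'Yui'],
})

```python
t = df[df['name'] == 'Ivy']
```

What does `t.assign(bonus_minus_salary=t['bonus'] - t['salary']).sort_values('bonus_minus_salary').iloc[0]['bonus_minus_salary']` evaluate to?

filter rows where name == 'Ivy':
   bonus  salary name
2     27      53  Ivy
4     42     200  Ivy
add column bonus_minus_salary = t['bonus'] - t['salary']:
   bonus  salary name  bonus_minus_salary
2     27      53  Ivy                 -26
4     42     200  Ivy                -158
sort by bonus_minus_salary:
   bonus  salary name  bonus_minus_salary
4     42     200  Ivy                -158
2     27      53  Ivy                 -26
So iloc[0]['bonus_minus_salary'] = -158.

-158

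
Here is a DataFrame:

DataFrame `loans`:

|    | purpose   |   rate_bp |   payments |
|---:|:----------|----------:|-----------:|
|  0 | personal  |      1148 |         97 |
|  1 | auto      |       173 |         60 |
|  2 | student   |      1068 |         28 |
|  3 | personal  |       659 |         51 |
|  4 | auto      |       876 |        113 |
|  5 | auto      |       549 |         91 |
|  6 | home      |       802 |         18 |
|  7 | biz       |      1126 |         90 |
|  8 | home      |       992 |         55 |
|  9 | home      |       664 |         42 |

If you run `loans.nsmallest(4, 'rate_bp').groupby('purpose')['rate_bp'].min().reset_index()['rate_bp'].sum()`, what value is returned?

1496

take 4 rows with smallest rate_bp:
    purpose  rate_bp  payments
1      auto      173        60
5      auto      549        91
3  personal      659        51
9      home      664        42
group by purpose, min of rate_bp:
purpose
auto        173
home        664
personal    659
Name: rate_bp, dtype: int64
reset_index():
    purpose  rate_bp
0      auto      173
1      home      664
2  personal      659
sum of column 'rate_bp' → 1496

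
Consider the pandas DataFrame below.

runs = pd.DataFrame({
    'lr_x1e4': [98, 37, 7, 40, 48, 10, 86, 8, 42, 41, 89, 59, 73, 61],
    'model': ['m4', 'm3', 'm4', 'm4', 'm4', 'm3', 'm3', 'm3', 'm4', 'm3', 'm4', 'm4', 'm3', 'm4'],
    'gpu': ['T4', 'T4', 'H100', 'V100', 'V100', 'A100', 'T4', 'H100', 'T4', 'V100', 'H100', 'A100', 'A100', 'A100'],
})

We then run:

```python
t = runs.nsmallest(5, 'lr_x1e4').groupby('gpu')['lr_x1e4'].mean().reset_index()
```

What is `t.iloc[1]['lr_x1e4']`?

7.5

take 5 rows with smallest lr_x1e4:
   lr_x1e4 model   gpu
2        7    m4  H100
7        8    m3  H100
5       10    m3  A100
1       37    m3    T4
3       40    m4  V100
group by gpu, mean of lr_x1e4:
gpu
A100    10.0
H100     7.5
T4      37.0
V100    40.0
Name: lr_x1e4, dtype: float64
reset_index():
    gpu  lr_x1e4
0  A100     10.0
1  H100      7.5
2    T4     37.0
3  V100     40.0
The value at position 1, column 'lr_x1e4' is 7.5.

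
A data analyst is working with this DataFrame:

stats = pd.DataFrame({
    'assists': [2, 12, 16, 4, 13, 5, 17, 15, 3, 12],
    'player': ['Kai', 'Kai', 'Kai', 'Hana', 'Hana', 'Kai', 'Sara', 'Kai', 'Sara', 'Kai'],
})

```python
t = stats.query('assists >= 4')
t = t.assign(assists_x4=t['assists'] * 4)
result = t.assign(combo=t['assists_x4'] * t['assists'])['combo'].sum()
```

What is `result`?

filter rows where assists >= 4:
   assists player
1       12    Kai
2       16    Kai
3        4   Hana
4       13   Hana
5        5    Kai
6       17   Sara
7       15    Kai
9       12    Kai
add column assists_x4 = t['assists'] * 4:
   assists player  assists_x4
1       12    Kai          48
2       16    Kai          64
3        4   Hana          16
4       13   Hana          52
5        5    Kai          20
6       17   Sara          68
7       15    Kai          60
9       12    Kai          48
add column combo = t['assists_x4'] * t['assists']:
   assists player  assists_x4  combo
1       12    Kai          48    576
2       16    Kai          64   1024
3        4   Hana          16     64
4       13   Hana          52    676
5        5    Kai          20    100
6       17   Sara          68   1156
7       15    Kai          60    900
9       12    Kai          48    576
Reading off the sum of column 'combo', we get 5072.

5072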